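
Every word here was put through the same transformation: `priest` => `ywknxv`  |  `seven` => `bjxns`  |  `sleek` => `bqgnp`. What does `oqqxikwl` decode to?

flooding

Shifts by position in priest: pos 0: p→y (+9), pos 1: r→w (+5), pos 2: i→k (+2), pos 3: e→n (+9), pos 4: s→x (+5), pos 5: t→v (+2) — repeating every 3. The shifts repeat in a cycle of length 3: positions 0,1,… shift by +9, +5, +2, then the pattern repeats.
Undoing it on oqqxikwl: o−9=f, q−5=l, q−2=o, x−9=o, i−5=d, k−2=i, w−9=n, l−5=g.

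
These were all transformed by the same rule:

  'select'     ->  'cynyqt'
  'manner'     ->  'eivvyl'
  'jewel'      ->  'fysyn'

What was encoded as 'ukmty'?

s(18)→c(2) and e(4)→y(24) fit y≡17x+8 (mod 26); the inverse of 17 mod 26 is 23. Each letter's alphabet position (a=0..z=25) is mapped through 17·x+8 mod 26 — an affine cipher.
Undoing it on ukmty: u(20)→23·(20−8)≡16=q; k(10)→23·(10−8)≡20=u; m(12)→23·(12−8)≡14=o; t(19)→23·(19−8)≡19=t; y(24)→23·(24−8)≡4=e (all mod 26).

quote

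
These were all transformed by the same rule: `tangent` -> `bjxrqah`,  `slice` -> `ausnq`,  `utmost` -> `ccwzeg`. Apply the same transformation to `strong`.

acbzzt

The shift increases by 1 at each position, starting from +8: 8, 9, 10, ….
On strong: s+8=a, t+9=c, r+10=b, o+11=z, n+12=z, g+13=t.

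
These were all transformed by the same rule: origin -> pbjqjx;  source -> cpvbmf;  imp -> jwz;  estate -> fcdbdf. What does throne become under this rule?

The rule splits by letter class: vowels +1, consonants +10.
On throne: t(cons)+10=d, h(cons)+10=r, r(cons)+10=b, o(vowel)+1=p, n(cons)+10=x, e(vowel)+1=f.

drbpxf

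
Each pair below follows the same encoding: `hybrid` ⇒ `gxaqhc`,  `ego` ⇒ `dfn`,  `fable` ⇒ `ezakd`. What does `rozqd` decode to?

Compare letters: h→g is +25, y→x is +25, b→a is +25 — a constant shift. It's a constant shift of +25 (ROT25).
Decoding rozqd: r−25=s, o−25=p, z−25=a, q−25=r, d−25=e.

spare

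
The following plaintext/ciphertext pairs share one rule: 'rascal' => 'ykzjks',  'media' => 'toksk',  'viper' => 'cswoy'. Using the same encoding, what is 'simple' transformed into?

The shift depends on letter class: consonant r→y is +7, but vowel a→k is +10. Two shifts are in play — +10 for a/e/i/o/u, +7 for every other letter.
For simple: s(cons)+7=z, i(vowel)+10=s, m(cons)+7=t, p(cons)+7=w, l(cons)+7=s, e(vowel)+10=o.

zstwso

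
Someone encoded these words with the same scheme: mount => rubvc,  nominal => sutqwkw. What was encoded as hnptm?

In mount: m→r is +5, o→u is +6, u→b is +7, n→v is +8 — the shift increases by 1 each position. The shift increases by 1 at each position, starting from +5: 5, 6, 7, ….
Reversing it on hnptm: h−5=c, n−6=h, p−7=i, t−8=l, m−9=d.

child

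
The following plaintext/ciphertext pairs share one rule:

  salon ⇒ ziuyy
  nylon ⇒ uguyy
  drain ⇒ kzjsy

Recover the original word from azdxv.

trunk

Each letter shifts forward by (position + 7), i.e. 7, 8, 9, … — the shift grows by one for each successive letter.
Reversing it on azdxv: a−7=t, z−8=r, d−9=u, x−10=n, v−11=k.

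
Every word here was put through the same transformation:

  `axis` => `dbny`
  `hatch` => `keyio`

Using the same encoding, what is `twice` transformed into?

In axis: a→d is +3, x→b is +4, i→n is +5, s→y is +6 — the shift increases by 1 each position. Each letter shifts forward by (position + 3), i.e. 3, 4, 5, … — the shift grows by one for each successive letter.
For twice: t+3=w, w+4=a, i+5=n, c+6=i, e+7=l.

wanil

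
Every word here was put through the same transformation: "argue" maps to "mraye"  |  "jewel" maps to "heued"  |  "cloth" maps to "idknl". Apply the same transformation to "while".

ulwde

a(0)→m(12) and r(17)→r(17) fit y≡11x+12 (mod 26); the inverse of 11 mod 26 is 19. Each letter's alphabet position (a=0..z=25) is mapped through 11·x+12 mod 26 — an affine cipher.
Applying it to while: w(22)→11·22+12≡20=u; h(7)→11·7+12≡11=l; i(8)→11·8+12≡22=w; l(11)→11·11+12≡3=d; e(4)→11·4+12≡4=e (all mod 26).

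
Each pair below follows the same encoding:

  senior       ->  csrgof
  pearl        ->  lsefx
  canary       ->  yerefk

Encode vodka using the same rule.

s(18)→c(2) and e(4)→s(18) fit y≡23x+4 (mod 26); the inverse of 23 mod 26 is 17. This is an affine cipher: with a=0,…,z=25, each position x becomes (23x+4) mod 26.
For vodka: v(21)→23·21+4≡19=t; o(14)→23·14+4≡14=o; d(3)→23·3+4≡21=v; k(10)→23·10+4≡0=a; a(0)→23·0+4≡4=e (all mod 26).

tovae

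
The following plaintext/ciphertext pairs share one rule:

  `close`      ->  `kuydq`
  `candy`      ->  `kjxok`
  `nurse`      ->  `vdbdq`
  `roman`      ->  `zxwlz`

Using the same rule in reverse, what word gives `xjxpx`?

panel

In close: c→k is +8, l→u is +9, o→y is +10, s→d is +11 — the shift increases by 1 each position. The shift increases by 1 at each position, starting from +8: 8, 9, 10, ….
Reversing it on xjxpx: x−8=p, j−9=a, x−10=n, p−11=e, x−12=l.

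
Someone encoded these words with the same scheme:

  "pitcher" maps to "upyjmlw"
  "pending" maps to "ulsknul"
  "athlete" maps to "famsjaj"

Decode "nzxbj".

issue

Shifts by position in pitcher: pos 0: p→u (+5), pos 1: i→p (+7), pos 2: t→y (+5), pos 3: c→j (+7) — repeating every 2. It's a Vigenère-style cipher with numeric key [5,7]: position i shifts by key[i mod 2].
Decoding nzxbj: n−5=i, z−7=s, x−5=s, b−7=u, j−5=e.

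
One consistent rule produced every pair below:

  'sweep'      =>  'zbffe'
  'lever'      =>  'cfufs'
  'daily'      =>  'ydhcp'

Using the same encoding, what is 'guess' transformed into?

tnfzz

This is an affine cipher: with a=0,…,z=25, each position x becomes (7x+3) mod 26.
For guess: g(6)→7·6+3≡19=t; u(20)→7·20+3≡13=n; e(4)→7·4+3≡5=f; s(18)→7·18+3≡25=z; s(18)→7·18+3≡25=z (all mod 26).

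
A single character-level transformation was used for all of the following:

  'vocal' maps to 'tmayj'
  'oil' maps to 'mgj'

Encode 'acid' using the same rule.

yagb

Compare letters: v→t is +24, o→m is +24, c→a is +24 — a constant shift. Each letter is shifted forward by 24 in the alphabet (a Caesar shift of +24).
On acid: a+24=y, c+24=a, i+24=g, d+24=b.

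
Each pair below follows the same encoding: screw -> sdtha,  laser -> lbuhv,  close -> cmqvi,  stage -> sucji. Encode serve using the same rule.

sftyi

In screw: s→s is +0, c→d is +1, r→t is +2, e→h is +3 — the shift increases by 1 each position. Each letter shifts forward by its position index (0, 1, 2, …) — the shift grows by one for each successive letter.
Applying it to serve: s+0=s, e+1=f, r+2=t, v+3=y, e+4=i.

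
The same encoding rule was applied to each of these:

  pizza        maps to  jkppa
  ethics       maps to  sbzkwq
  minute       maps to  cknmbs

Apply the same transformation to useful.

mqsdmr

p(15)→j(9) and i(8)→k(10) fit y≡11x+0 (mod 26); the inverse of 11 mod 26 is 19. Each letter's alphabet position (a=0..z=25) is mapped through 11·x+0 mod 26 — an affine cipher.
Applying it to useful: u(20)→11·20+0≡12=m; s(18)→11·18+0≡16=q; e(4)→11·4+0≡18=s; f(5)→11·5+0≡3=d; u(20)→11·20+0≡12=m; l(11)→11·11+0≡17=r (all mod 26).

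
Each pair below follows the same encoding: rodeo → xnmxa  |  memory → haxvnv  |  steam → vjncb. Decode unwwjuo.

Read the word backwards and shift each letter +9.
Decoding unwwjuo: shift back: u−9=l, n−9=e, w−9=n, w−9=n, j−9=a, u−9=l, o−9=f → lennalf; then reverse → flannel.

flannel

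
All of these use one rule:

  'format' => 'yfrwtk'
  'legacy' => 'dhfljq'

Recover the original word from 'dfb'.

The output letters match the input read backwards, each shifted +5: format reversed is tamrof. The word is reversed, then every letter is shifted forward by 5.
Decoding dfb: shift back: d−5=y, f−5=a, b−5=w → yaw; then reverse → way.

way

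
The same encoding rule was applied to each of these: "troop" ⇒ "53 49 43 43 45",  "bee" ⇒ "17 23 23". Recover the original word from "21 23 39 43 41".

demon

t(#20)→53 and r(#18)→49: differences scale by 2, so n = 2·pos + 13. With a=1..z=26, the number is 2·pos + 13.
Reversing it on 21 23 39 43 41: 21→(21−13)÷2=4=d, 23→(23−13)÷2=5=e, 39→(39−13)÷2=13=m, 43→(43−13)÷2=15=o, 41→(41−13)÷2=14=n.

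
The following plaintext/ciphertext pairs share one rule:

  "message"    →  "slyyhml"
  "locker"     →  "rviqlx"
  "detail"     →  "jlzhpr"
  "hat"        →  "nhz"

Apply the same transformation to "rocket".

xviqlz

The rule splits by letter class: vowels +7, consonants +6.
Applying it to rocket: r(cons)+6=x, o(vowel)+7=v, c(cons)+6=i, k(cons)+6=q, e(vowel)+7=l, t(cons)+6=z.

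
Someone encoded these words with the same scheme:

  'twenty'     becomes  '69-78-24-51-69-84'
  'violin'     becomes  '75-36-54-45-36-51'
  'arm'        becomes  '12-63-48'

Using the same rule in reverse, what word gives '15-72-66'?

bus

t(#20)→69 and w(#23)→78: differences scale by 3, so n = 3·pos + 9. Each letter becomes 3×(its alphabet position, a=1..z=26) + 9.
Decoding 15-72-66: 15→(15−9)÷3=2=b, 72→(72−9)÷3=21=u, 66→(66−9)÷3=19=s.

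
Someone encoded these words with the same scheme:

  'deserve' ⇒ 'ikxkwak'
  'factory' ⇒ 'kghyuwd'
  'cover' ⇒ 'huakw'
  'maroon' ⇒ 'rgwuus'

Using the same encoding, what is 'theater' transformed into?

ymkgykw

The shift depends on letter class: consonant d→i is +5, but vowel e→k is +6. Vowels shift forward by 6 and consonants shift forward by 5.
For theater: t(cons)+5=y, h(cons)+5=m, e(vowel)+6=k, a(vowel)+6=g, t(cons)+5=y, e(vowel)+6=k, r(cons)+5=w.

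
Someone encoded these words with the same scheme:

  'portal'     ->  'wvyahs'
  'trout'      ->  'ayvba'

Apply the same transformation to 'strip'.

zaypw

Compare letters: p→w is +7, o→v is +7, r→y is +7 — a constant shift. Each letter is shifted forward by 7 in the alphabet (a Caesar shift of +7).
Applying it to strip: s+7=z, t+7=a, r+7=y, i+7=p, p+7=w.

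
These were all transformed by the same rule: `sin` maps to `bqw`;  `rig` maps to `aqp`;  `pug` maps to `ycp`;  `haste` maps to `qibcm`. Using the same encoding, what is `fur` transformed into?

The shift depends on letter class: consonant s→b is +9, but vowel i→q is +8. Two shifts are in play — +8 for a/e/i/o/u, +9 for every other letter.
For fur: f(cons)+9=o, u(vowel)+8=c, r(cons)+9=a.

oca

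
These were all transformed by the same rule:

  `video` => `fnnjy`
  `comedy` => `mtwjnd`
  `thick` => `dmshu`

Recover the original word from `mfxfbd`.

canary

It's a Vigenère-style cipher with numeric key [10,5]: position i shifts by key[i mod 2].
Decoding mfxfbd: m−10=c, f−5=a, x−10=n, f−5=a, b−10=r, d−5=y.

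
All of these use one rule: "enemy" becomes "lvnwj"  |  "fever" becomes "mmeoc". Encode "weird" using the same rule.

dmrbo

Each letter shifts forward by (position + 7), i.e. 7, 8, 9, … — the shift grows by one for each successive letter.
For weird: w+7=d, e+8=m, i+9=r, r+10=b, d+11=o.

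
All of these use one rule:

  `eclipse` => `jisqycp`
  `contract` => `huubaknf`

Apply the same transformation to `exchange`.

In eclipse: e→j is +5, c→i is +6, l→s is +7, i→q is +8 — the shift increases by 1 each position. Each letter shifts forward by (position + 5), i.e. 5, 6, 7, … — the shift grows by one for each successive letter.
On exchange: e+5=j, x+6=d, c+7=j, h+8=p, a+9=j, n+10=x, g+11=r, e+12=q.

jdjpjxrq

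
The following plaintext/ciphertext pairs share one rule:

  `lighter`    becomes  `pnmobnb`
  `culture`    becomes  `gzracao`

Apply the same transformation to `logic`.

The shift increases by 1 at each position, starting from +4: 4, 5, 6, ….
For logic: l+4=p, o+5=t, g+6=m, i+7=p, c+8=k.

ptmpk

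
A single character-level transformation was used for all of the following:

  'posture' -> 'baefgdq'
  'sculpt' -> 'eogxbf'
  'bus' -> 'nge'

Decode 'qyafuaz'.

Compare letters: p→b is +12, o→a is +12, s→e is +12 — a constant shift. This is a Caesar cipher with shift 12.
Decoding qyafuaz: q−12=e, y−12=m, a−12=o, f−12=t, u−12=i, a−12=o, z−12=n.

emotion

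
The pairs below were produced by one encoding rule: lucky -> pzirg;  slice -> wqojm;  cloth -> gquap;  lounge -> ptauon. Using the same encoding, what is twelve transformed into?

xbksdn

Letter i (0-indexed) is shifted by i+4, so successive shifts are 4, 5, 6, ….
On twelve: t+4=x, w+5=b, e+6=k, l+7=s, v+8=d, e+9=n.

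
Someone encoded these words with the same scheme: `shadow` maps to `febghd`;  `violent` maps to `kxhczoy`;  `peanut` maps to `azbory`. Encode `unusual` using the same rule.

rorfrbc

s(18)→f(5) and h(7)→e(4) fit y≡19x+1 (mod 26); the inverse of 19 mod 26 is 11. This is an affine cipher: with a=0,…,z=25, each position x becomes (19x+1) mod 26.
On unusual: u(20)→19·20+1≡17=r; n(13)→19·13+1≡14=o; u(20)→19·20+1≡17=r; s(18)→19·18+1≡5=f; u(20)→19·20+1≡17=r; a(0)→19·0+1≡1=b; l(11)→19·11+1≡2=c (all mod 26).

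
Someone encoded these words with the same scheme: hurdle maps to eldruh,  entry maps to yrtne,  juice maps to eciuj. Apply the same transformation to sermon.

nomres

The output letters match the input read backwards: hurdle reversed is eldruh. It's just the letters in reverse order.
For sermon: reverse → nomres.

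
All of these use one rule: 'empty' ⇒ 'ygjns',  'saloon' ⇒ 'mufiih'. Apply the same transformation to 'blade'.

Compare letters: e→y is +20, m→g is +20, p→j is +20 — a constant shift. Every letter moves 20 places later in the alphabet, wrapping around z→a.
On blade: b+20=v, l+20=f, a+20=u, d+20=x, e+20=y.

vfuxy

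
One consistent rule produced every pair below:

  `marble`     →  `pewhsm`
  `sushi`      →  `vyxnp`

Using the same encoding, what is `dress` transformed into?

In marble: m→p is +3, a→e is +4, r→w is +5, b→h is +6 — the shift increases by 1 each position. Each letter shifts forward by (position + 3), i.e. 3, 4, 5, … — the shift grows by one for each successive letter.
On dress: d+3=g, r+4=v, e+5=j, s+6=y, s+7=z.

gvjyz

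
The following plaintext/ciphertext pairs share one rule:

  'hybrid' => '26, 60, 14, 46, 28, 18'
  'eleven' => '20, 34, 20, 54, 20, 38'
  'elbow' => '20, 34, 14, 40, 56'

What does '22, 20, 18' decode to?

fed

h(#8)→26 and y(#25)→60: differences scale by 2, so n = 2·pos + 10. With a=1..z=26, the number is 2·pos + 10.
Decoding 22, 20, 18: 22→(22−10)÷2=6=f, 20→(20−10)÷2=5=e, 18→(18−10)÷2=4=d.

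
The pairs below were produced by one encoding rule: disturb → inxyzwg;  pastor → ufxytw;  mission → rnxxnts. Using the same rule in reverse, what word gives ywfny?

trait

It's a constant shift of +5 (ROT5).
Undoing it on ywfny: y−5=t, w−5=r, f−5=a, n−5=i, y−5=t.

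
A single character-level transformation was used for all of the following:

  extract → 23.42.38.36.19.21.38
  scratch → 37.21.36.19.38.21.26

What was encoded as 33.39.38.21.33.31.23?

e is letter #5 and maps to 23: an offset of 18. Letters become their 1-based position plus 18 (so a→19, b→20, …).
Undoing it on 33.39.38.21.33.31.23: 33→(33−18)÷1=15=o, 39→(39−18)÷1=21=u, 38→(38−18)÷1=20=t, 21→(21−18)÷1=3=c, 33→(33−18)÷1=15=o, 31→(31−18)÷1=13=m, 23→(23−18)÷1=5=e.

outcome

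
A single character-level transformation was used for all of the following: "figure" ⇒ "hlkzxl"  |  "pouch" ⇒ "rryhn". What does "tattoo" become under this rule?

In figure: f→h is +2, i→l is +3, g→k is +4, u→z is +5 — the shift increases by 1 each position. The shift increases by 1 at each position, starting from +2: 2, 3, 4, ….
For tattoo: t+2=v, a+3=d, t+4=x, t+5=y, o+6=u, o+7=v.

vdxyuv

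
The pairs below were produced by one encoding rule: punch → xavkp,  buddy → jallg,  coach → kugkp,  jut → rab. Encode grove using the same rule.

ozudk

The shift depends on letter class: consonant p→x is +8, but vowel u→a is +6. Vowels shift forward by 6 and consonants shift forward by 8.
For grove: g(cons)+8=o, r(cons)+8=z, o(vowel)+6=u, v(cons)+8=d, e(vowel)+6=k.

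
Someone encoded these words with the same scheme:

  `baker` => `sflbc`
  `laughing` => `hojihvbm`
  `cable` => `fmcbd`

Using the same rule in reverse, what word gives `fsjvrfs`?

The output letters match the input read backwards, each shifted +1: baker reversed is rekab. Two steps: reverse the string, then apply a Caesar shift of +1.
Undoing it on fsjvrfs: shift back: f−1=e, s−1=r, j−1=i, v−1=u, r−1=q, f−1=e, s−1=r → eriuqer; then reverse → require.

require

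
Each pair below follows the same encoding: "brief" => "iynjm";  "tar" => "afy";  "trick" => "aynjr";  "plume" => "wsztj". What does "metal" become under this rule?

The shift depends on letter class: consonant b→i is +7, but vowel i→n is +5. Two shifts are in play — +5 for a/e/i/o/u, +7 for every other letter.
On metal: m(cons)+7=t, e(vowel)+5=j, t(cons)+7=a, a(vowel)+5=f, l(cons)+7=s.

tjafs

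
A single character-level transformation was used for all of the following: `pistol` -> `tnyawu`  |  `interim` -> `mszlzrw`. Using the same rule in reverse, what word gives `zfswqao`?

vampire

In pistol: p→t is +4, i→n is +5, s→y is +6, t→a is +7 — the shift increases by 1 each position. Letter i (0-indexed) is shifted by i+4, so successive shifts are 4, 5, 6, ….
Undoing it on zfswqao: z−4=v, f−5=a, s−6=m, w−7=p, q−8=i, a−9=r, o−10=e.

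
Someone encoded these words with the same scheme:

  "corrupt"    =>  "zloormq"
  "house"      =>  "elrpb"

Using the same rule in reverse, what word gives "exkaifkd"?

handling

Compare letters: c→z is +23, o→l is +23, r→o is +23 — a constant shift. It's a constant shift of +23 (ROT23).
Reversing it on exkaifkd: e−23=h, x−23=a, k−23=n, a−23=d, i−23=l, f−23=i, k−23=n, d−23=g.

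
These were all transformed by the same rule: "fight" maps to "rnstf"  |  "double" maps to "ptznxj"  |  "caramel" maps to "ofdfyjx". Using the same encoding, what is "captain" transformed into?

ofbffnz

The rule splits by letter class: vowels +5, consonants +12.
On captain: c(cons)+12=o, a(vowel)+5=f, p(cons)+12=b, t(cons)+12=f, a(vowel)+5=f, i(vowel)+5=n, n(cons)+12=z.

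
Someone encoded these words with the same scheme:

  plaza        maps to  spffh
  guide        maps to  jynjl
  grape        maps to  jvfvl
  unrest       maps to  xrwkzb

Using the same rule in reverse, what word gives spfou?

Letter i (0-indexed) is shifted by i+3, so successive shifts are 3, 4, 5, ….
Undoing it on spfou: s−3=p, p−4=l, f−5=a, o−6=i, u−7=n.

plain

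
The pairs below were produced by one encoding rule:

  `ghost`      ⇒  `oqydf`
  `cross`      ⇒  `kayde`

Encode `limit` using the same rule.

trwtf

In ghost: g→o is +8, h→q is +9, o→y is +10, s→d is +11 — the shift increases by 1 each position. Letter i (0-indexed) is shifted by i+8, so successive shifts are 8, 9, 10, ….
For limit: l+8=t, i+9=r, m+10=w, i+11=t, t+12=f.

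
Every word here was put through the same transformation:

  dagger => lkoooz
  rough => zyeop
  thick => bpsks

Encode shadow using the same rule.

The shift depends on letter class: consonant d→l is +8, but vowel a→k is +10. Two shifts are in play — +10 for a/e/i/o/u, +8 for every other letter.
For shadow: s(cons)+8=a, h(cons)+8=p, a(vowel)+10=k, d(cons)+8=l, o(vowel)+10=y, w(cons)+8=e.

apklye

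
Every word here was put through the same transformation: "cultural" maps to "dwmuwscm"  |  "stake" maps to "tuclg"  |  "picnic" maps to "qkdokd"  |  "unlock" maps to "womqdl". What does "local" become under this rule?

mqdcm

Vowels shift forward by 2 and consonants shift forward by 1.
On local: l(cons)+1=m, o(vowel)+2=q, c(cons)+1=d, a(vowel)+2=c, l(cons)+1=m.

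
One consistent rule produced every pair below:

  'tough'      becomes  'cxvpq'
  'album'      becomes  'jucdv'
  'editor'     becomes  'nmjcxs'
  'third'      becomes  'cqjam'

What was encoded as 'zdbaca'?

Shifts by position in tough: pos 0: t→c (+9), pos 1: o→x (+9), pos 2: u→v (+1), pos 3: g→p (+9), pos 4: h→q (+9) — repeating every 3. A repeating key of period 3 is used — shifts +9, +9, +1 over and over.
Decoding zdbaca: z−9=q, d−9=u, b−1=a, a−9=r, c−9=t, a−1=z.

quartz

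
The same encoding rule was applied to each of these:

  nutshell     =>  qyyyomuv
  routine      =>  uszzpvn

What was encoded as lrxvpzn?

In nutshell: n→q is +3, u→y is +4, t→y is +5, s→y is +6 — the shift increases by 1 each position. The shift increases by 1 at each position, starting from +3: 3, 4, 5, ….
Reversing it on lrxvpzn: l−3=i, r−4=n, x−5=s, v−6=p, p−7=i, z−8=r, n−9=e.

inspire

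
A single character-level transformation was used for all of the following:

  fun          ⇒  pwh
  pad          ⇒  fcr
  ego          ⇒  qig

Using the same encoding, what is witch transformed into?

jevky

Two steps: reverse the string, then apply a Caesar shift of +2.
Applying it to witch: reverse → hctiw; then shift: h+2=j, c+2=e, t+2=v, i+2=k, w+2=y.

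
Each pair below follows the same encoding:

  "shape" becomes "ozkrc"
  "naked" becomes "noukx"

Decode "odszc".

spite

The output letters match the input read backwards, each shifted +10: shape reversed is epahs. Read the word backwards and shift each letter +10.
Reversing it on odszc: shift back: o−10=e, d−10=t, s−10=i, z−10=p, c−10=s → etips; then reverse → spite.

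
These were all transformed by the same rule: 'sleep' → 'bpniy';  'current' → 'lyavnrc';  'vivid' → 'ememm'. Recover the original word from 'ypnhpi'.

It's a Vigenère-style cipher with numeric key [9,4]: position i shifts by key[i mod 2].
Undoing it on ypnhpi: y−9=p, p−4=l, n−9=e, h−4=d, p−9=g, i−4=e.

pledge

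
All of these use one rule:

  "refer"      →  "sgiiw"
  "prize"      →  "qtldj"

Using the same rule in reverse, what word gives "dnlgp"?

click

In refer: r→s is +1, e→g is +2, f→i is +3, e→i is +4 — the shift increases by 1 each position. Letter i (0-indexed) is shifted by i+1, so successive shifts are 1, 2, 3, ….
Undoing it on dnlgp: d−1=c, n−2=l, l−3=i, g−4=c, p−5=k.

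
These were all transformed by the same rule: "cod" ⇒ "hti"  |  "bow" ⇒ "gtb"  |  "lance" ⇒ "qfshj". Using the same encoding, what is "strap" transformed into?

Compare letters: c→h is +5, o→t is +5, d→i is +5 — a constant shift. Each letter is shifted forward by 5 in the alphabet (a Caesar shift of +5).
Applying it to strap: s+5=x, t+5=y, r+5=w, a+5=f, p+5=u.

xywfu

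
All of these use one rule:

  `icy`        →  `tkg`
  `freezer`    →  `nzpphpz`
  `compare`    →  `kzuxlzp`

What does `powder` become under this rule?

Two shifts are in play — +11 for a/e/i/o/u, +8 for every other letter.
On powder: p(cons)+8=x, o(vowel)+11=z, w(cons)+8=e, d(cons)+8=l, e(vowel)+11=p, r(cons)+8=z.

xzelpz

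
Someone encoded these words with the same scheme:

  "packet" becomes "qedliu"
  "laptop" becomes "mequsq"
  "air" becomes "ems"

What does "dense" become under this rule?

eioti

The shift depends on letter class: consonant p→q is +1, but vowel a→e is +4. The rule splits by letter class: vowels +4, consonants +1.
Applying it to dense: d(cons)+1=e, e(vowel)+4=i, n(cons)+1=o, s(cons)+1=t, e(vowel)+4=i.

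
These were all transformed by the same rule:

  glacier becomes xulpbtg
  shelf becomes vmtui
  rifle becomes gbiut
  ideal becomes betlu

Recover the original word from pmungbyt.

chlorine

g(6)→x(23) and l(11)→u(20) fit y≡15x+11 (mod 26); the inverse of 15 mod 26 is 7. Each letter's alphabet position (a=0..z=25) is mapped through 15·x+11 mod 26 — an affine cipher.
Reversing it on pmungbyt: p(15)→7·(15−11)≡2=c; m(12)→7·(12−11)≡7=h; u(20)→7·(20−11)≡11=l; n(13)→7·(13−11)≡14=o; g(6)→7·(6−11)≡17=r; b(1)→7·(1−11)≡8=i; y(24)→7·(24−11)≡13=n; t(19)→7·(19−11)≡4=e (all mod 26).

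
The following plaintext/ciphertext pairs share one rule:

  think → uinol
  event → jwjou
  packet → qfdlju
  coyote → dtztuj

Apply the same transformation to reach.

sjfdi

The shift depends on letter class: consonant t→u is +1, but vowel i→n is +5. The rule splits by letter class: vowels +5, consonants +1.
Applying it to reach: r(cons)+1=s, e(vowel)+5=j, a(vowel)+5=f, c(cons)+1=d, h(cons)+1=i.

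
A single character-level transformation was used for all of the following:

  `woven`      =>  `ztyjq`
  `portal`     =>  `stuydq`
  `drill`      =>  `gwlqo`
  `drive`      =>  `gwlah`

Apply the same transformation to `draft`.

It's a Vigenère-style cipher with numeric key [3,5]: position i shifts by key[i mod 2].
For draft: d+3=g, r+5=w, a+3=d, f+5=k, t+3=w.

gwdkw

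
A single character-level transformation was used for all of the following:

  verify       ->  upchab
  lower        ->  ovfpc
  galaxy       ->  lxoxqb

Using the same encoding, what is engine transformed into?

pklhkp

Treating letters as 0–25, the rule is x ↦ 11x + 23 (mod 26).
Applying it to engine: e(4)→11·4+23≡15=p; n(13)→11·13+23≡10=k; g(6)→11·6+23≡11=l; i(8)→11·8+23≡7=h; n(13)→11·13+23≡10=k; e(4)→11·4+23≡15=p (all mod 26).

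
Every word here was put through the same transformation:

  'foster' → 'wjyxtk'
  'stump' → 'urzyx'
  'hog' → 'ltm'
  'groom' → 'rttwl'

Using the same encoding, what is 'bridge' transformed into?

The output letters match the input read backwards, each shifted +5: foster reversed is retsof. Read the word backwards and shift each letter +5.
For bridge: reverse → egdirb; then shift: e+5=j, g+5=l, d+5=i, i+5=n, r+5=w, b+5=g.

jlinwg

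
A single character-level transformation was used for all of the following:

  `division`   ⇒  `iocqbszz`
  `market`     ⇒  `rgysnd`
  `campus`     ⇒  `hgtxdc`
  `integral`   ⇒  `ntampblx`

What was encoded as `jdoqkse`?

exhibit

In division: d→i is +5, i→o is +6, v→c is +7, i→q is +8 — the shift increases by 1 each position. The shift increases by 1 at each position, starting from +5: 5, 6, 7, ….
Reversing it on jdoqkse: j−5=e, d−6=x, o−7=h, q−8=i, k−9=b, s−10=i, e−11=t.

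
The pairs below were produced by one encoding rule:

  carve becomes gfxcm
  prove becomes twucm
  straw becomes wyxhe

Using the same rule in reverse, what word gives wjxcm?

serve

In carve: c→g is +4, a→f is +5, r→x is +6, v→c is +7 — the shift increases by 1 each position. The shift increases by 1 at each position, starting from +4: 4, 5, 6, ….
Undoing it on wjxcm: w−4=s, j−5=e, x−6=r, c−7=v, m−8=e.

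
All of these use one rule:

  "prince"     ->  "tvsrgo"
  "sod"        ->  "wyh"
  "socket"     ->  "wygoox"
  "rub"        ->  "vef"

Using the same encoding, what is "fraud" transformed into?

Two shifts are in play — +10 for a/e/i/o/u, +4 for every other letter.
On fraud: f(cons)+4=j, r(cons)+4=v, a(vowel)+10=k, u(vowel)+10=e, d(cons)+4=h.

jvkeh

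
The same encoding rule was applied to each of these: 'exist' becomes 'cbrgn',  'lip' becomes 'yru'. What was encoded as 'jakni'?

zebra

The output letters match the input read backwards, each shifted +9: exist reversed is tsixe. The word is reversed, then every letter is shifted forward by 9.
Decoding jakni: shift back: j−9=a, a−9=r, k−9=b, n−9=e, i−9=z → arbez; then reverse → zebra.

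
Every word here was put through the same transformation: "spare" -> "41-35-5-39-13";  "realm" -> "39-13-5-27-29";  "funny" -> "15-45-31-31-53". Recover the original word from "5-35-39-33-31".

s(#19)→41 and p(#16)→35: differences scale by 2, so n = 2·pos + 3. The formula is n = 2×(alphabet index, a=1) + 3.
Undoing it on 5-35-39-33-31: 5→(5−3)÷2=1=a, 35→(35−3)÷2=16=p, 39→(39−3)÷2=18=r, 33→(33−3)÷2=15=o, 31→(31−3)÷2=14=n.

apron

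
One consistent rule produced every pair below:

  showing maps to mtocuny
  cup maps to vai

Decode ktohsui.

combine

The output letters match the input read backwards, each shifted +6: showing reversed is gniwohs. Read the word backwards and shift each letter +6.
Reversing it on ktohsui: shift back: k−6=e, t−6=n, o−6=i, h−6=b, s−6=m, u−6=o, i−6=c → enibmoc; then reverse → combine.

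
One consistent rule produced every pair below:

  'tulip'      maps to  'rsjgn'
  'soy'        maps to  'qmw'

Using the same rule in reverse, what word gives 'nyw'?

Compare letters: t→r is +24, u→s is +24, l→j is +24 — a constant shift. It's a constant shift of +24 (ROT24).
Decoding nyw: n−24=p, y−24=a, w−24=y.

pay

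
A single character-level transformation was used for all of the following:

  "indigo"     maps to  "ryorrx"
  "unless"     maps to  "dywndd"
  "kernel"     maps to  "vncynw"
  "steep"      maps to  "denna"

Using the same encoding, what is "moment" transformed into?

xxxnye

Vowels shift forward by 9 and consonants shift forward by 11.
For moment: m(cons)+11=x, o(vowel)+9=x, m(cons)+11=x, e(vowel)+9=n, n(cons)+11=y, t(cons)+11=e.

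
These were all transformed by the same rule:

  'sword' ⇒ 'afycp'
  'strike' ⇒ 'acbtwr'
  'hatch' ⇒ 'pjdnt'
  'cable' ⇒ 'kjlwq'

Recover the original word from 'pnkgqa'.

In sword: s→a is +8, w→f is +9, o→y is +10, r→c is +11 — the shift increases by 1 each position. The shift increases by 1 at each position, starting from +8: 8, 9, 10, ….
Decoding pnkgqa: p−8=h, n−9=e, k−10=a, g−11=v, q−12=e, a−13=n.

heaven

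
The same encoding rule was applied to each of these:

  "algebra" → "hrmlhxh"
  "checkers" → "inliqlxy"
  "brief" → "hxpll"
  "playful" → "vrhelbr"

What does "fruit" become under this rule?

Vowels shift forward by 7 and consonants shift forward by 6.
Applying it to fruit: f(cons)+6=l, r(cons)+6=x, u(vowel)+7=b, i(vowel)+7=p, t(cons)+6=z.

lxbpz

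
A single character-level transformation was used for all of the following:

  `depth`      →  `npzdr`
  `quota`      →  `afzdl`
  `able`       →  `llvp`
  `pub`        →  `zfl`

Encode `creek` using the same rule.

mbppu

The shift depends on letter class: consonant d→n is +10, but vowel e→p is +11. Two shifts are in play — +11 for a/e/i/o/u, +10 for every other letter.
Applying it to creek: c(cons)+10=m, r(cons)+10=b, e(vowel)+11=p, e(vowel)+11=p, k(cons)+10=u.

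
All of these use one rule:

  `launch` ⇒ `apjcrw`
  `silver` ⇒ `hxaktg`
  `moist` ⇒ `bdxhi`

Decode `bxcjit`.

minute

Compare letters: l→a is +15, a→p is +15, u→j is +15 — a constant shift. Every letter moves 15 places later in the alphabet, wrapping around z→a.
Decoding bxcjit: b−15=m, x−15=i, c−15=n, j−15=u, i−15=t, t−15=e.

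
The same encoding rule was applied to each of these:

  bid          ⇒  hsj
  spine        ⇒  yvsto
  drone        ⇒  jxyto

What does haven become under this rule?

The shift depends on letter class: consonant b→h is +6, but vowel i→s is +10. The rule splits by letter class: vowels +10, consonants +6.
For haven: h(cons)+6=n, a(vowel)+10=k, v(cons)+6=b, e(vowel)+10=o, n(cons)+6=t.

nkbot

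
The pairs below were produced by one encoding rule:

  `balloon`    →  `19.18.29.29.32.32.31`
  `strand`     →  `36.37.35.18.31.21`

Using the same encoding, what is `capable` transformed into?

b is letter #2 and maps to 19: an offset of 17. The number is (letter's place in the alphabet, a=1) + 17.
Applying it to capable: c=3→20, a=1→18, p=16→33, a=1→18, b=2→19, l=12→29, e=5→22.

20.18.33.18.19.29.22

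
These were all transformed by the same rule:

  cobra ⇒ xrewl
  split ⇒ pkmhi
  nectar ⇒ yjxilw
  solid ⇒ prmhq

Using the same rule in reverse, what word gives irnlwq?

c(2)→x(23) and o(14)→r(17) fit y≡19x+11 (mod 26); the inverse of 19 mod 26 is 11. Each letter's alphabet position (a=0..z=25) is mapped through 19·x+11 mod 26 — an affine cipher.
Decoding irnlwq: i(8)→11·(8−11)≡19=t; r(17)→11·(17−11)≡14=o; n(13)→11·(13−11)≡22=w; l(11)→11·(11−11)≡0=a; w(22)→11·(22−11)≡17=r; q(16)→11·(16−11)≡3=d (all mod 26).

toward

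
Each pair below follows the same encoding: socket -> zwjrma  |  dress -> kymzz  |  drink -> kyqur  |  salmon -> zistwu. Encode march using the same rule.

tiyjo

Two shifts are in play — +8 for a/e/i/o/u, +7 for every other letter.
For march: m(cons)+7=t, a(vowel)+8=i, r(cons)+7=y, c(cons)+7=j, h(cons)+7=o.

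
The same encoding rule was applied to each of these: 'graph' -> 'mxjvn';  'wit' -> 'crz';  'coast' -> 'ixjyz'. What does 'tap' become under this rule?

zjv

Vowels shift forward by 9 and consonants shift forward by 6.
For tap: t(cons)+6=z, a(vowel)+9=j, p(cons)+6=v.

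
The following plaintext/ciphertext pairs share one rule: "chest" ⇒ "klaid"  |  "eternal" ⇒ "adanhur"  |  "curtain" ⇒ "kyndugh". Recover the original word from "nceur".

royal

c(2)→k(10) and h(7)→l(11) fit y≡21x+20 (mod 26); the inverse of 21 mod 26 is 5. Treating letters as 0–25, the rule is x ↦ 21x + 20 (mod 26).
Undoing it on nceur: n(13)→5·(13−20)≡17=r; c(2)→5·(2−20)≡14=o; e(4)→5·(4−20)≡24=y; u(20)→5·(20−20)≡0=a; r(17)→5·(17−20)≡11=l (all mod 26).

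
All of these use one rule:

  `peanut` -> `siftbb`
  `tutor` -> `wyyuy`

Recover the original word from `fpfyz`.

In peanut: p→s is +3, e→i is +4, a→f is +5, n→t is +6 — the shift increases by 1 each position. Each letter shifts forward by (position + 3), i.e. 3, 4, 5, … — the shift grows by one for each successive letter.
Decoding fpfyz: f−3=c, p−4=l, f−5=a, y−6=s, z−7=s.

class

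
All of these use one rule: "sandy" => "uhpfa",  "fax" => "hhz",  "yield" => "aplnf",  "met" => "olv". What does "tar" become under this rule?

vht

The shift depends on letter class: consonant s→u is +2, but vowel a→h is +7. Two shifts are in play — +7 for a/e/i/o/u, +2 for every other letter.
Applying it to tar: t(cons)+2=v, a(vowel)+7=h, r(cons)+2=t.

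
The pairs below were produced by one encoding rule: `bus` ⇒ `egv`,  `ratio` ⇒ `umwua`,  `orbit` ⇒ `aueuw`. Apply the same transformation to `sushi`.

vgvku

The shift depends on letter class: consonant b→e is +3, but vowel u→g is +12. The rule splits by letter class: vowels +12, consonants +3.
On sushi: s(cons)+3=v, u(vowel)+12=g, s(cons)+3=v, h(cons)+3=k, i(vowel)+12=u.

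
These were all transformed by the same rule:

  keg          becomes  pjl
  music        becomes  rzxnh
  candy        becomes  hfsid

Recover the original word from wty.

Compare letters: k→p is +5, e→j is +5, g→l is +5 — a constant shift. It's a constant shift of +5 (ROT5).
Reversing it on wty: w−5=r, t−5=o, y−5=t.

rot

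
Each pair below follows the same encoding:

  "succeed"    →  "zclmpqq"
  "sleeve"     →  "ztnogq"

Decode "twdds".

mouth

The shift increases by 1 at each position, starting from +7: 7, 8, 9, ….
Undoing it on twdds: t−7=m, w−8=o, d−9=u, d−10=t, s−11=h.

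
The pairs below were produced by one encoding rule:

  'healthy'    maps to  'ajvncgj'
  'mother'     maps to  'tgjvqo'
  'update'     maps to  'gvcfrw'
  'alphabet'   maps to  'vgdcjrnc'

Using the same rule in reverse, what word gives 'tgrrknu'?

The output letters match the input read backwards, each shifted +2: healthy reversed is yhtlaeh. Two steps: reverse the string, then apply a Caesar shift of +2.
Decoding tgrrknu: shift back: t−2=r, g−2=e, r−2=p, r−2=p, k−2=i, n−2=l, u−2=s → reppils; then reverse → slipper.

slipper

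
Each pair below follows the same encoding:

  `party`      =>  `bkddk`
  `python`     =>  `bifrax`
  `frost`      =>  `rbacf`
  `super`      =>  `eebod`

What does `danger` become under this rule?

The shifts repeat in a cycle of length 2: positions 0,1,… shift by +12, +10, then the pattern repeats.
For danger: d+12=p, a+10=k, n+12=z, g+10=q, e+12=q, r+10=b.

pkzqqb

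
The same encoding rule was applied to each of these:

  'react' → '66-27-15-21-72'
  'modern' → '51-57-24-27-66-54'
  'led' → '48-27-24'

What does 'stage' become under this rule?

69-72-15-33-27

r(#18)→66 and e(#5)→27: differences scale by 3, so n = 3·pos + 12. With a=1..z=26, the number is 3·pos + 12.
Applying it to stage: s=19→69, t=20→72, a=1→15, g=7→33, e=5→27.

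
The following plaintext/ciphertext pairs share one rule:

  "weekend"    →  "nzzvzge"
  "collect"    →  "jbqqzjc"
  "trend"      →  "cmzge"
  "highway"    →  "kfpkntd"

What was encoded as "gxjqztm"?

This is an affine cipher: with a=0,…,z=25, each position x becomes (21x+19) mod 26.
Undoing it on gxjqztm: g(6)→5·(6−19)≡13=n; x(23)→5·(23−19)≡20=u; j(9)→5·(9−19)≡2=c; q(16)→5·(16−19)≡11=l; z(25)→5·(25−19)≡4=e; t(19)→5·(19−19)≡0=a; m(12)→5·(12−19)≡17=r (all mod 26).

nuclear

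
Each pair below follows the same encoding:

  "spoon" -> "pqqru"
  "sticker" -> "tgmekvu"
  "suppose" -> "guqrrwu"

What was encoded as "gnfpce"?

The output letters match the input read backwards, each shifted +2: spoon reversed is noops. Two steps: reverse the string, then apply a Caesar shift of +2.
Reversing it on gnfpce: shift back: g−2=e, n−2=l, f−2=d, p−2=n, c−2=a, e−2=c → eldnac; then reverse → candle.

candle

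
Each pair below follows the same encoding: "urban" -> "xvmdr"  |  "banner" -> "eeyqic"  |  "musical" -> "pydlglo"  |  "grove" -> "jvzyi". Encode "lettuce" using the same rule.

oiewynh

It's a Vigenère-style cipher with numeric key [3,4,11]: position i shifts by key[i mod 3].
Applying it to lettuce: l+3=o, e+4=i, t+11=e, t+3=w, u+4=y, c+11=n, e+3=h.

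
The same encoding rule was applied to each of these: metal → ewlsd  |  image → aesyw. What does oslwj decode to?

It's a constant shift of +18 (ROT18).
Undoing it on oslwj: o−18=w, s−18=a, l−18=t, w−18=e, j−18=r.

water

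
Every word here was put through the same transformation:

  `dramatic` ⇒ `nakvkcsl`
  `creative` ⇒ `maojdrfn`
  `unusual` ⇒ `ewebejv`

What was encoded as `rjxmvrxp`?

handling

Shifts by position in dramatic: pos 0: d→n (+10), pos 1: r→a (+9), pos 2: a→k (+10), pos 3: m→v (+9) — repeating every 2. A repeating key of period 2 is used — shifts +10, +9 over and over.
Decoding rjxmvrxp: r−10=h, j−9=a, x−10=n, m−9=d, v−10=l, r−9=i, x−10=n, p−9=g.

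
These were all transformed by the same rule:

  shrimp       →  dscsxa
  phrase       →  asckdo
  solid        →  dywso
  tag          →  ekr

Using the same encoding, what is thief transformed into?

essoq

The shift depends on letter class: consonant s→d is +11, but vowel i→s is +10. Vowels shift forward by 10 and consonants shift forward by 11.
On thief: t(cons)+11=e, h(cons)+11=s, i(vowel)+10=s, e(vowel)+10=o, f(cons)+11=q.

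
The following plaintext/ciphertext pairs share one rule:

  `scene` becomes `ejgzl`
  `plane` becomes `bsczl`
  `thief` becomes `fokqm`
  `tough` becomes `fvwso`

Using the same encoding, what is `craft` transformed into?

oycra

A repeating key of period 3 is used — shifts +12, +7, +2 over and over.
For craft: c+12=o, r+7=y, a+2=c, f+12=r, t+7=a.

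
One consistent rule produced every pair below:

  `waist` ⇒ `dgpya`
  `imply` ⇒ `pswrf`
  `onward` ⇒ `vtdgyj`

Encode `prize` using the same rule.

wxpfl

It's a Vigenère-style cipher with numeric key [7,6]: position i shifts by key[i mod 2].
For prize: p+7=w, r+6=x, i+7=p, z+6=f, e+7=l.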